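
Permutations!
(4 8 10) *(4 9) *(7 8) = (4 7 8 10 9) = [0, 1, 2, 3, 7, 5, 6, 8, 10, 4, 9]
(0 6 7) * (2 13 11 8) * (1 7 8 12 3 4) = [6, 7, 13, 4, 1, 5, 8, 0, 2, 9, 10, 12, 3, 11] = (0 6 8 2 13 11 12 3 4 1 7)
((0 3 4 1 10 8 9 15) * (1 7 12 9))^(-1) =(0 15 9 12 7 4 3)(1 8 10)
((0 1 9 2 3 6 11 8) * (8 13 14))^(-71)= (0 8 14 13 11 6 3 2 9 1)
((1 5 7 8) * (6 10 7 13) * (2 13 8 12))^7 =(1 5 8)(2 13 6 10 7 12) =((1 5 8)(2 13 6 10 7 12))^7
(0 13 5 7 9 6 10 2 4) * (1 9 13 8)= (0 8 1 9 6 10 2 4)(5 7 13)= [8, 9, 4, 3, 0, 7, 10, 13, 1, 6, 2, 11, 12, 5]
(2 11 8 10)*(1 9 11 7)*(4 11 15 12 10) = (1 9 15 12 10 2 7)(4 11 8) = [0, 9, 7, 3, 11, 5, 6, 1, 4, 15, 2, 8, 10, 13, 14, 12]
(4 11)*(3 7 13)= (3 7 13)(4 11)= [0, 1, 2, 7, 11, 5, 6, 13, 8, 9, 10, 4, 12, 3]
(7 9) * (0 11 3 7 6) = (0 11 3 7 9 6) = [11, 1, 2, 7, 4, 5, 0, 9, 8, 6, 10, 3]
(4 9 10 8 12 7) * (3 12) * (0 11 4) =(0 11 4 9 10 8 3 12 7) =[11, 1, 2, 12, 9, 5, 6, 0, 3, 10, 8, 4, 7]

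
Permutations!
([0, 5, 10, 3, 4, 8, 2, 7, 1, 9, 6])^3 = (10)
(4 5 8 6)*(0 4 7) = (0 4 5 8 6 7) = [4, 1, 2, 3, 5, 8, 7, 0, 6]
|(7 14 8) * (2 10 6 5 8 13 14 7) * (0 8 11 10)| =|(0 8 2)(5 11 10 6)(13 14)| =12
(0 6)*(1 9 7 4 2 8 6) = (0 1 9 7 4 2 8 6) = [1, 9, 8, 3, 2, 5, 0, 4, 6, 7]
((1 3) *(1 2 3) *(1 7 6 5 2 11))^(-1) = ((1 7 6 5 2 3 11))^(-1) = (1 11 3 2 5 6 7)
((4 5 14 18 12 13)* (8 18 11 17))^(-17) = (4 5 14 11 17 8 18 12 13)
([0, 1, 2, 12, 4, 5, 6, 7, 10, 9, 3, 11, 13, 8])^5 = [0, 1, 2, 3, 4, 5, 6, 7, 8, 9, 10, 11, 12, 13]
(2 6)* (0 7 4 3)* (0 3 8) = (0 7 4 8)(2 6) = [7, 1, 6, 3, 8, 5, 2, 4, 0]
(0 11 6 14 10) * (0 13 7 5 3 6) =(0 11)(3 6 14 10 13 7 5) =[11, 1, 2, 6, 4, 3, 14, 5, 8, 9, 13, 0, 12, 7, 10]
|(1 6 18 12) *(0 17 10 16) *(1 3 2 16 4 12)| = 24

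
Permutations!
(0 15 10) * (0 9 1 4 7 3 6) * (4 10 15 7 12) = [7, 10, 2, 6, 12, 5, 0, 3, 8, 1, 9, 11, 4, 13, 14, 15] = (15)(0 7 3 6)(1 10 9)(4 12)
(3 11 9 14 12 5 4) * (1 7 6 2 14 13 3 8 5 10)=(1 7 6 2 14 12 10)(3 11 9 13)(4 8 5)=[0, 7, 14, 11, 8, 4, 2, 6, 5, 13, 1, 9, 10, 3, 12]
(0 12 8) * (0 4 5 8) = (0 12)(4 5 8) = [12, 1, 2, 3, 5, 8, 6, 7, 4, 9, 10, 11, 0]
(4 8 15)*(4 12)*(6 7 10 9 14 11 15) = (4 8 6 7 10 9 14 11 15 12) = [0, 1, 2, 3, 8, 5, 7, 10, 6, 14, 9, 15, 4, 13, 11, 12]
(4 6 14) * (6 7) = (4 7 6 14) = [0, 1, 2, 3, 7, 5, 14, 6, 8, 9, 10, 11, 12, 13, 4]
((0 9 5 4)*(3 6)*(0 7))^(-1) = (0 7 4 5 9)(3 6)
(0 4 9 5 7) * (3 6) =(0 4 9 5 7)(3 6) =[4, 1, 2, 6, 9, 7, 3, 0, 8, 5]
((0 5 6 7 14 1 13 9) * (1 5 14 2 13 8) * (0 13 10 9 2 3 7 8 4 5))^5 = (0 14)(2 10 9 13)(3 7) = ((0 14)(1 4 5 6 8)(2 10 9 13)(3 7))^5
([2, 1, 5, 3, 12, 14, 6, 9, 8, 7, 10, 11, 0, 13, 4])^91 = (0 2 5 14 4 12)(7 9)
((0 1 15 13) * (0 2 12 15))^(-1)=((0 1)(2 12 15 13))^(-1)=(0 1)(2 13 15 12)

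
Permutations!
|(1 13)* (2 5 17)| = 6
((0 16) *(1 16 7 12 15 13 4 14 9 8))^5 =(0 4 16 13 1 15 8 12 9 7 14)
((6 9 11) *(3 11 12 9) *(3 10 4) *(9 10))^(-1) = (3 4 10 12 9 6 11)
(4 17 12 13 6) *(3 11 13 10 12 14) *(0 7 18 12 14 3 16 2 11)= (0 7 18 12 10 14 16 2 11 13 6 4 17 3)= [7, 1, 11, 0, 17, 5, 4, 18, 8, 9, 14, 13, 10, 6, 16, 15, 2, 3, 12]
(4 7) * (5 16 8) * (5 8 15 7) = (4 5 16 15 7) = [0, 1, 2, 3, 5, 16, 6, 4, 8, 9, 10, 11, 12, 13, 14, 7, 15]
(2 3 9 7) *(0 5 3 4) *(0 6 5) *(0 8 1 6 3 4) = (0 8 1 6 5 4 3 9 7 2) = [8, 6, 0, 9, 3, 4, 5, 2, 1, 7]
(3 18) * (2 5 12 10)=(2 5 12 10)(3 18)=[0, 1, 5, 18, 4, 12, 6, 7, 8, 9, 2, 11, 10, 13, 14, 15, 16, 17, 3]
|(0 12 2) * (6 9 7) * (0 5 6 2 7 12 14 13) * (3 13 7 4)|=|(0 14 7 2 5 6 9 12 4 3 13)|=11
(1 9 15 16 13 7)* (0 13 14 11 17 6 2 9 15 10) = (0 13 7 1 15 16 14 11 17 6 2 9 10) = [13, 15, 9, 3, 4, 5, 2, 1, 8, 10, 0, 17, 12, 7, 11, 16, 14, 6]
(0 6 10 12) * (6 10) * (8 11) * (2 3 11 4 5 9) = (0 10 12)(2 3 11 8 4 5 9) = [10, 1, 3, 11, 5, 9, 6, 7, 4, 2, 12, 8, 0]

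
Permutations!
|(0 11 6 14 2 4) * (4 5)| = 7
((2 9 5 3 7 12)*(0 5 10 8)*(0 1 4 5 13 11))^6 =((0 13 11)(1 4 5 3 7 12 2 9 10 8))^6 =(13)(1 2 5 10 7)(3 8 12 4 9)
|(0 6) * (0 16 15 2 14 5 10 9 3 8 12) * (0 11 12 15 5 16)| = 18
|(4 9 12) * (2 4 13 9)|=6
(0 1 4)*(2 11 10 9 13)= [1, 4, 11, 3, 0, 5, 6, 7, 8, 13, 9, 10, 12, 2]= (0 1 4)(2 11 10 9 13)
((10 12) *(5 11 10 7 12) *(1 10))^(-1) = ((1 10 5 11)(7 12))^(-1) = (1 11 5 10)(7 12)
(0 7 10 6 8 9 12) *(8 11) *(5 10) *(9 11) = (0 7 5 10 6 9 12)(8 11) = [7, 1, 2, 3, 4, 10, 9, 5, 11, 12, 6, 8, 0]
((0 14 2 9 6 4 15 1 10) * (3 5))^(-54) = (15)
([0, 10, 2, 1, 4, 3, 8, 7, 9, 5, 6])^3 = (1 8 3 6 5 10 9)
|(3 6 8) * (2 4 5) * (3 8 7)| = |(8)(2 4 5)(3 6 7)| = 3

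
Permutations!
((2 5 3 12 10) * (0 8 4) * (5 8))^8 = (12)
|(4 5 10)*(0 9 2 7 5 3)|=|(0 9 2 7 5 10 4 3)|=8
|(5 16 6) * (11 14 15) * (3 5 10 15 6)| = |(3 5 16)(6 10 15 11 14)| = 15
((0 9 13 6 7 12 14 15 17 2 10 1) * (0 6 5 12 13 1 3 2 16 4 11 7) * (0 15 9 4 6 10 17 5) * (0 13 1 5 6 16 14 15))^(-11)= (0 1 17 12 4 10 14 15 11 3 9 6 7 2 5)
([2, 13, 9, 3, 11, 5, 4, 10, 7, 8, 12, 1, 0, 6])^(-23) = [10, 6, 12, 3, 1, 5, 11, 9, 2, 0, 8, 13, 7, 4]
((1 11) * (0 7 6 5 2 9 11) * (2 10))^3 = ((0 7 6 5 10 2 9 11 1))^3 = (0 5 9)(1 6 2)(7 10 11)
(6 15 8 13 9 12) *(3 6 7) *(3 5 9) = (3 6 15 8 13)(5 9 12 7) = [0, 1, 2, 6, 4, 9, 15, 5, 13, 12, 10, 11, 7, 3, 14, 8]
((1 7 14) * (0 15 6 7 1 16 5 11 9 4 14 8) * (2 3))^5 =((0 15 6 7 8)(2 3)(4 14 16 5 11 9))^5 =(2 3)(4 9 11 5 16 14)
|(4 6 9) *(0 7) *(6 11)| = 4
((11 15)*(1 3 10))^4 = ((1 3 10)(11 15))^4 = (15)(1 3 10)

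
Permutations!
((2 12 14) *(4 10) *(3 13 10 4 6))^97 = (2 12 14)(3 13 10 6)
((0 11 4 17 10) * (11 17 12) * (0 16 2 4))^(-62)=((0 17 10 16 2 4 12 11))^(-62)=(0 10 2 12)(4 11 17 16)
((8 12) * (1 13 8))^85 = (1 13 8 12)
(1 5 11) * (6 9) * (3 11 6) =(1 5 6 9 3 11) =[0, 5, 2, 11, 4, 6, 9, 7, 8, 3, 10, 1]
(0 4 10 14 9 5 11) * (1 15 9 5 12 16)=[4, 15, 2, 3, 10, 11, 6, 7, 8, 12, 14, 0, 16, 13, 5, 9, 1]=(0 4 10 14 5 11)(1 15 9 12 16)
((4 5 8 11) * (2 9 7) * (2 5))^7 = (11)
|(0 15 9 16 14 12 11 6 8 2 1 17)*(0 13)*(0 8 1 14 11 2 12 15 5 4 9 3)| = 16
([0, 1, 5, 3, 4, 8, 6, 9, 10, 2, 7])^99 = [0, 1, 10, 3, 4, 7, 6, 5, 9, 8, 2]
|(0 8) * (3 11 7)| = |(0 8)(3 11 7)| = 6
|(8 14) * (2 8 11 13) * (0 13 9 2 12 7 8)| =|(0 13 12 7 8 14 11 9 2)| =9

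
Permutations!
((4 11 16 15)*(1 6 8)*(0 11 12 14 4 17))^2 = (0 16 17 11 15)(1 8 6)(4 14 12)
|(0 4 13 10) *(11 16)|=4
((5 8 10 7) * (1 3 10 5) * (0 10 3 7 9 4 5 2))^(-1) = ((0 10 9 4 5 8 2)(1 7))^(-1) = (0 2 8 5 4 9 10)(1 7)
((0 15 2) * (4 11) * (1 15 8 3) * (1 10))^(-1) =(0 2 15 1 10 3 8)(4 11) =((0 8 3 10 1 15 2)(4 11))^(-1)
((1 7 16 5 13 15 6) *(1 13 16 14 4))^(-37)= (1 4 14 7)(5 16)(6 15 13)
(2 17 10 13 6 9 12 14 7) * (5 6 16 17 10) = (2 10 13 16 17 5 6 9 12 14 7) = [0, 1, 10, 3, 4, 6, 9, 2, 8, 12, 13, 11, 14, 16, 7, 15, 17, 5]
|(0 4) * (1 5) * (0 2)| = |(0 4 2)(1 5)| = 6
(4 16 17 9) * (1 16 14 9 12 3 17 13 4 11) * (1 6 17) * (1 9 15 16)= (3 9 11 6 17 12)(4 14 15 16 13)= [0, 1, 2, 9, 14, 5, 17, 7, 8, 11, 10, 6, 3, 4, 15, 16, 13, 12]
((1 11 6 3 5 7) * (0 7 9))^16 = (11)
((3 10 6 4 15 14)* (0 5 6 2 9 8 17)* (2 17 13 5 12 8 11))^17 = (0 6 10 13 14 12 4 17 5 3 8 15)(2 11 9)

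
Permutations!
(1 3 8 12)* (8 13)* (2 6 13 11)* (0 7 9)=(0 7 9)(1 3 11 2 6 13 8 12)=[7, 3, 6, 11, 4, 5, 13, 9, 12, 0, 10, 2, 1, 8]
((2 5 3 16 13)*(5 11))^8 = ((2 11 5 3 16 13))^8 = (2 5 16)(3 13 11)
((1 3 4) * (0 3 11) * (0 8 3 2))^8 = (1 3 11 4 8)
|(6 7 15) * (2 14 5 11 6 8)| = 8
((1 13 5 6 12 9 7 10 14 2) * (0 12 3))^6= (0 2)(1 12)(3 14)(5 7)(6 10)(9 13)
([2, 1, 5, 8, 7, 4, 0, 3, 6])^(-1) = [6, 1, 0, 7, 5, 2, 8, 4, 3]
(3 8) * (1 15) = (1 15)(3 8) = [0, 15, 2, 8, 4, 5, 6, 7, 3, 9, 10, 11, 12, 13, 14, 1]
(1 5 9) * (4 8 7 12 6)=(1 5 9)(4 8 7 12 6)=[0, 5, 2, 3, 8, 9, 4, 12, 7, 1, 10, 11, 6]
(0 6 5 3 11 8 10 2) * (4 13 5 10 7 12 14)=(0 6 10 2)(3 11 8 7 12 14 4 13 5)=[6, 1, 0, 11, 13, 3, 10, 12, 7, 9, 2, 8, 14, 5, 4]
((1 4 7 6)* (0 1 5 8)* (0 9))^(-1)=(0 9 8 5 6 7 4 1)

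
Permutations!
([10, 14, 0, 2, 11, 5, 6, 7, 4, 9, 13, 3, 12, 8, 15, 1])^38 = (0 3 4 13)(1 15 14)(2 11 8 10)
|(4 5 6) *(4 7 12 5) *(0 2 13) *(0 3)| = |(0 2 13 3)(5 6 7 12)| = 4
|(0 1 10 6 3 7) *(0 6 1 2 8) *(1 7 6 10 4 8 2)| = 4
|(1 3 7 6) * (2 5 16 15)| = 4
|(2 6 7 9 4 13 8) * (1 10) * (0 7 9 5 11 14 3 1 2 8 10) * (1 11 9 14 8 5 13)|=|(0 7 13 10 2 6 14 3 11 8 5 9 4 1)|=14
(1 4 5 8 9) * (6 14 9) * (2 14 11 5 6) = (1 4 6 11 5 8 2 14 9) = [0, 4, 14, 3, 6, 8, 11, 7, 2, 1, 10, 5, 12, 13, 9]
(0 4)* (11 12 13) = (0 4)(11 12 13) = [4, 1, 2, 3, 0, 5, 6, 7, 8, 9, 10, 12, 13, 11]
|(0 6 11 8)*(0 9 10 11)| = 4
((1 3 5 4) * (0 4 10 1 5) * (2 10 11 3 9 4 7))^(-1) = ((0 7 2 10 1 9 4 5 11 3))^(-1) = (0 3 11 5 4 9 1 10 2 7)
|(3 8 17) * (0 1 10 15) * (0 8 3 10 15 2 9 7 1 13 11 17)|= |(0 13 11 17 10 2 9 7 1 15 8)|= 11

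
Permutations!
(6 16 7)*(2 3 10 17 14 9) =(2 3 10 17 14 9)(6 16 7) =[0, 1, 3, 10, 4, 5, 16, 6, 8, 2, 17, 11, 12, 13, 9, 15, 7, 14]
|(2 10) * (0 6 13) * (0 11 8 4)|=|(0 6 13 11 8 4)(2 10)|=6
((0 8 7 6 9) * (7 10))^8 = ((0 8 10 7 6 9))^8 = (0 10 6)(7 9 8)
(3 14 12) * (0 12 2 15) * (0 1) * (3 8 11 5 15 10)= (0 12 8 11 5 15 1)(2 10 3 14)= [12, 0, 10, 14, 4, 15, 6, 7, 11, 9, 3, 5, 8, 13, 2, 1]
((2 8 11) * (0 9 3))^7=((0 9 3)(2 8 11))^7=(0 9 3)(2 8 11)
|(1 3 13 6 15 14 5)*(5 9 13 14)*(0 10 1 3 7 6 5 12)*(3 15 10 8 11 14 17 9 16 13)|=36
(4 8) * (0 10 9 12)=(0 10 9 12)(4 8)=[10, 1, 2, 3, 8, 5, 6, 7, 4, 12, 9, 11, 0]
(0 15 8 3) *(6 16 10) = (0 15 8 3)(6 16 10) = [15, 1, 2, 0, 4, 5, 16, 7, 3, 9, 6, 11, 12, 13, 14, 8, 10]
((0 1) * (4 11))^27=((0 1)(4 11))^27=(0 1)(4 11)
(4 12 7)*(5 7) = (4 12 5 7) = [0, 1, 2, 3, 12, 7, 6, 4, 8, 9, 10, 11, 5]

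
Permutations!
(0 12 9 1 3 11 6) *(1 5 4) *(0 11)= (0 12 9 5 4 1 3)(6 11)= [12, 3, 2, 0, 1, 4, 11, 7, 8, 5, 10, 6, 9]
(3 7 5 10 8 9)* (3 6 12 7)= (5 10 8 9 6 12 7)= [0, 1, 2, 3, 4, 10, 12, 5, 9, 6, 8, 11, 7]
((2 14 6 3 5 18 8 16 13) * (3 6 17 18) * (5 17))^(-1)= ((2 14 5 3 17 18 8 16 13))^(-1)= (2 13 16 8 18 17 3 5 14)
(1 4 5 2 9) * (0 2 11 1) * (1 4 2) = (0 1 2 9)(4 5 11) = [1, 2, 9, 3, 5, 11, 6, 7, 8, 0, 10, 4]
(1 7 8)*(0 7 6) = (0 7 8 1 6) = [7, 6, 2, 3, 4, 5, 0, 8, 1]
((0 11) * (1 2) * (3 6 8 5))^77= ((0 11)(1 2)(3 6 8 5))^77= (0 11)(1 2)(3 6 8 5)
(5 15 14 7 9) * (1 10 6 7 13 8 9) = [0, 10, 2, 3, 4, 15, 7, 1, 9, 5, 6, 11, 12, 8, 13, 14] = (1 10 6 7)(5 15 14 13 8 9)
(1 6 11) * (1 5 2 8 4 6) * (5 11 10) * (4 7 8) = (11)(2 4 6 10 5)(7 8) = [0, 1, 4, 3, 6, 2, 10, 8, 7, 9, 5, 11]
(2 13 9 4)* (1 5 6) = (1 5 6)(2 13 9 4) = [0, 5, 13, 3, 2, 6, 1, 7, 8, 4, 10, 11, 12, 9]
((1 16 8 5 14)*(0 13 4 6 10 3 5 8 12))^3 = (0 6 5 16 13 10 14 12 4 3 1) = ((0 13 4 6 10 3 5 14 1 16 12))^3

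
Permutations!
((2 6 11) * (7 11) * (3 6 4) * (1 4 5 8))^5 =((1 4 3 6 7 11 2 5 8))^5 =(1 11 4 2 3 5 6 8 7)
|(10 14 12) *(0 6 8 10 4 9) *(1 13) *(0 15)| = 18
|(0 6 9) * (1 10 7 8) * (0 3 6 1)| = |(0 1 10 7 8)(3 6 9)| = 15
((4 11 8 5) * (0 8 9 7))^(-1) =(0 7 9 11 4 5 8)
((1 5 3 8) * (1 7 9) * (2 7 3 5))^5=(1 2 7 9)(3 8)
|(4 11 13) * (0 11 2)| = |(0 11 13 4 2)| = 5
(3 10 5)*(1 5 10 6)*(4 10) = [0, 5, 2, 6, 10, 3, 1, 7, 8, 9, 4] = (1 5 3 6)(4 10)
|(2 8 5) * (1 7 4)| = |(1 7 4)(2 8 5)| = 3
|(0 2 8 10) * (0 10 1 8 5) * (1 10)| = 3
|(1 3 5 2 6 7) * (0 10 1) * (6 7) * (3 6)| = 8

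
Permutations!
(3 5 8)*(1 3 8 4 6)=[0, 3, 2, 5, 6, 4, 1, 7, 8]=(8)(1 3 5 4 6)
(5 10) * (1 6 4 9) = (1 6 4 9)(5 10) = [0, 6, 2, 3, 9, 10, 4, 7, 8, 1, 5]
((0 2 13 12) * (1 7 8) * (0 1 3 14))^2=(0 13 1 8 14 2 12 7 3)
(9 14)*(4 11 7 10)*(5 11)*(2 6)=(2 6)(4 5 11 7 10)(9 14)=[0, 1, 6, 3, 5, 11, 2, 10, 8, 14, 4, 7, 12, 13, 9]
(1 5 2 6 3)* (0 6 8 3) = (0 6)(1 5 2 8 3) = [6, 5, 8, 1, 4, 2, 0, 7, 3]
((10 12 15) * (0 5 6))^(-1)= (0 6 5)(10 15 12)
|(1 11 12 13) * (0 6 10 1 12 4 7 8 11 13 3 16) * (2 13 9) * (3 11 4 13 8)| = |(0 6 10 1 9 2 8 4 7 3 16)(11 13 12)| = 33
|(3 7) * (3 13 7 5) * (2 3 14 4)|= 10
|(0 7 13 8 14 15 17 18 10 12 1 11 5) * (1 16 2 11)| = 14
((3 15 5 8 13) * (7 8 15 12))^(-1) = (3 13 8 7 12)(5 15)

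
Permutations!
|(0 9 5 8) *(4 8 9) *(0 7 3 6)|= |(0 4 8 7 3 6)(5 9)|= 6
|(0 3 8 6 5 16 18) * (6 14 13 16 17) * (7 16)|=|(0 3 8 14 13 7 16 18)(5 17 6)|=24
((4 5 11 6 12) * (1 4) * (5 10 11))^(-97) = (1 12 6 11 10 4)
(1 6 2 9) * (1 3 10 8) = [0, 6, 9, 10, 4, 5, 2, 7, 1, 3, 8] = (1 6 2 9 3 10 8)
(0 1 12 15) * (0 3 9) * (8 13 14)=(0 1 12 15 3 9)(8 13 14)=[1, 12, 2, 9, 4, 5, 6, 7, 13, 0, 10, 11, 15, 14, 8, 3]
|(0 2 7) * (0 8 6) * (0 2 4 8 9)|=|(0 4 8 6 2 7 9)|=7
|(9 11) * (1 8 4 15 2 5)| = 6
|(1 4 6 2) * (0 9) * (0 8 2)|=|(0 9 8 2 1 4 6)|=7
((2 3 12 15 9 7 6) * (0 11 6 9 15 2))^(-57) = ((15)(0 11 6)(2 3 12)(7 9))^(-57) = (15)(7 9)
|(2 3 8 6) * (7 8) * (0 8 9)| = 7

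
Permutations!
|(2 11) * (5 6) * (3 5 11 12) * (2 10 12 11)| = |(2 11 10 12 3 5 6)| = 7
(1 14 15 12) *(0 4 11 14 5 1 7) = [4, 5, 2, 3, 11, 1, 6, 0, 8, 9, 10, 14, 7, 13, 15, 12] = (0 4 11 14 15 12 7)(1 5)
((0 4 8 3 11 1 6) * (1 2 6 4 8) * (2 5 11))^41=((0 8 3 2 6)(1 4)(5 11))^41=(0 8 3 2 6)(1 4)(5 11)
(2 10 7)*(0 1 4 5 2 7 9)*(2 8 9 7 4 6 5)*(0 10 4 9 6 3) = (0 1 3)(2 4)(5 8 6)(7 9 10) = [1, 3, 4, 0, 2, 8, 5, 9, 6, 10, 7]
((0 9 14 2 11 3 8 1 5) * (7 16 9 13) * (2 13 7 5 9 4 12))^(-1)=((0 7 16 4 12 2 11 3 8 1 9 14 13 5))^(-1)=(0 5 13 14 9 1 8 3 11 2 12 4 16 7)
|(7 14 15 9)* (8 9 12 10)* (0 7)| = |(0 7 14 15 12 10 8 9)| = 8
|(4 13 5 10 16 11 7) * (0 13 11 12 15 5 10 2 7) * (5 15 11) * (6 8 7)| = |(0 13 10 16 12 11)(2 6 8 7 4 5)| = 6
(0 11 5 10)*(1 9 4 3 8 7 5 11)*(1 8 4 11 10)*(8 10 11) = (11)(0 10)(1 9 8 7 5)(3 4) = [10, 9, 2, 4, 3, 1, 6, 5, 7, 8, 0, 11]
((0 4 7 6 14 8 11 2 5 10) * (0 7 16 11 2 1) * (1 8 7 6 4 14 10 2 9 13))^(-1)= ((0 14 7 4 16 11 8 9 13 1)(2 5)(6 10))^(-1)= (0 1 13 9 8 11 16 4 7 14)(2 5)(6 10)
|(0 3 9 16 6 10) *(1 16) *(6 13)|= |(0 3 9 1 16 13 6 10)|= 8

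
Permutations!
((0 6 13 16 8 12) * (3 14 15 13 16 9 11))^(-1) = (0 12 8 16 6)(3 11 9 13 15 14)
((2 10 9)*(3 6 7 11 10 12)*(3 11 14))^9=(2 9 10 11 12)(3 6 7 14)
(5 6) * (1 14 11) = [0, 14, 2, 3, 4, 6, 5, 7, 8, 9, 10, 1, 12, 13, 11] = (1 14 11)(5 6)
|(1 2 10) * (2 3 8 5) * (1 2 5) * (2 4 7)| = 12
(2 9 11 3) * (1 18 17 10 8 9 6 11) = (1 18 17 10 8 9)(2 6 11 3) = [0, 18, 6, 2, 4, 5, 11, 7, 9, 1, 8, 3, 12, 13, 14, 15, 16, 10, 17]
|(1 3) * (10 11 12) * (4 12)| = |(1 3)(4 12 10 11)| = 4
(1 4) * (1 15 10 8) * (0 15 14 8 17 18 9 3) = (0 15 10 17 18 9 3)(1 4 14 8) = [15, 4, 2, 0, 14, 5, 6, 7, 1, 3, 17, 11, 12, 13, 8, 10, 16, 18, 9]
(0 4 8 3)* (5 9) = (0 4 8 3)(5 9) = [4, 1, 2, 0, 8, 9, 6, 7, 3, 5]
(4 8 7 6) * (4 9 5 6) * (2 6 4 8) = (2 6 9 5 4)(7 8) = [0, 1, 6, 3, 2, 4, 9, 8, 7, 5]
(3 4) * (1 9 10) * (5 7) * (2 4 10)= (1 9 2 4 3 10)(5 7)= [0, 9, 4, 10, 3, 7, 6, 5, 8, 2, 1]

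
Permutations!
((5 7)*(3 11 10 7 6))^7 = (3 11 10 7 5 6)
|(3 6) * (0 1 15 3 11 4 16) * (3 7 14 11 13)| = 24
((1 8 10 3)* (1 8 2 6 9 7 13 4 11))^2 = ((1 2 6 9 7 13 4 11)(3 8 10))^2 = (1 6 7 4)(2 9 13 11)(3 10 8)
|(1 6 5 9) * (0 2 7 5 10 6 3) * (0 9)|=|(0 2 7 5)(1 3 9)(6 10)|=12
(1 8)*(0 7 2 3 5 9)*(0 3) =(0 7 2)(1 8)(3 5 9) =[7, 8, 0, 5, 4, 9, 6, 2, 1, 3]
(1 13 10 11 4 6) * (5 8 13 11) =(1 11 4 6)(5 8 13 10) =[0, 11, 2, 3, 6, 8, 1, 7, 13, 9, 5, 4, 12, 10]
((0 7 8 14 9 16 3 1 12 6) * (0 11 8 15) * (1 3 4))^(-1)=((0 7 15)(1 12 6 11 8 14 9 16 4))^(-1)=(0 15 7)(1 4 16 9 14 8 11 6 12)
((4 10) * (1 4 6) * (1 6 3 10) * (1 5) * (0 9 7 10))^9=((0 9 7 10 3)(1 4 5))^9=(0 3 10 7 9)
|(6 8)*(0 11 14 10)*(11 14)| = 6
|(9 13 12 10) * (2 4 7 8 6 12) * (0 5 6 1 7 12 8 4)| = 12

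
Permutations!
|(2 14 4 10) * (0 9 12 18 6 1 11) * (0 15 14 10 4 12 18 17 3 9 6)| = 22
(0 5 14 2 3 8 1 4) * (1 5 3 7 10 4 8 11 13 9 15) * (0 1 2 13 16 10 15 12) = (0 3 11 16 10 4 1 8 5 14 13 9 12)(2 7 15) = [3, 8, 7, 11, 1, 14, 6, 15, 5, 12, 4, 16, 0, 9, 13, 2, 10]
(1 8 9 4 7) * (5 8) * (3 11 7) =(1 5 8 9 4 3 11 7) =[0, 5, 2, 11, 3, 8, 6, 1, 9, 4, 10, 7]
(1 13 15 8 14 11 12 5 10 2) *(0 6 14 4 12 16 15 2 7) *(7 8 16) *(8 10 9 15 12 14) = (0 6 8 4 14 11 7)(1 13 2)(5 9 15 16 12) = [6, 13, 1, 3, 14, 9, 8, 0, 4, 15, 10, 7, 5, 2, 11, 16, 12]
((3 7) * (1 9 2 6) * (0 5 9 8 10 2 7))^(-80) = ((0 5 9 7 3)(1 8 10 2 6))^(-80) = (10)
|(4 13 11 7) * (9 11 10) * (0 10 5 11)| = 15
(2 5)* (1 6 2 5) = (1 6 2) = [0, 6, 1, 3, 4, 5, 2]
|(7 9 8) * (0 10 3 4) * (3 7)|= 7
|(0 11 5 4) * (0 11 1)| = |(0 1)(4 11 5)| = 6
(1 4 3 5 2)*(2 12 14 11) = (1 4 3 5 12 14 11 2) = [0, 4, 1, 5, 3, 12, 6, 7, 8, 9, 10, 2, 14, 13, 11]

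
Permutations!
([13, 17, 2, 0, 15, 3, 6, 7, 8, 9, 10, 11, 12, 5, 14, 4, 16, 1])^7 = (0 3 5 13)(1 17)(4 15)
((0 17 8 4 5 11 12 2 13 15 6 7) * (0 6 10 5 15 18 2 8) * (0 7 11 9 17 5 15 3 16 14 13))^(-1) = (0 2 18 13 14 16 3 4 8 12 11 6 7 17 9 5)(10 15)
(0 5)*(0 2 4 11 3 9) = (0 5 2 4 11 3 9) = [5, 1, 4, 9, 11, 2, 6, 7, 8, 0, 10, 3]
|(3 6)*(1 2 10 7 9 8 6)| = |(1 2 10 7 9 8 6 3)| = 8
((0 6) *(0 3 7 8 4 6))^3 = ((3 7 8 4 6))^3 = (3 4 7 6 8)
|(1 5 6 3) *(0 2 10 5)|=|(0 2 10 5 6 3 1)|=7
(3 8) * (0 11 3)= (0 11 3 8)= [11, 1, 2, 8, 4, 5, 6, 7, 0, 9, 10, 3]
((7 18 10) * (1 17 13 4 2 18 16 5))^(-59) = (1 17 13 4 2 18 10 7 16 5)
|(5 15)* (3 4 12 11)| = 4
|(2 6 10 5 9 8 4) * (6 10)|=6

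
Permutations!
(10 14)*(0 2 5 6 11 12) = (0 2 5 6 11 12)(10 14) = [2, 1, 5, 3, 4, 6, 11, 7, 8, 9, 14, 12, 0, 13, 10]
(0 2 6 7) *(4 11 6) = (0 2 4 11 6 7) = [2, 1, 4, 3, 11, 5, 7, 0, 8, 9, 10, 6]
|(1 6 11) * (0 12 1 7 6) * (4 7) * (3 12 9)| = 20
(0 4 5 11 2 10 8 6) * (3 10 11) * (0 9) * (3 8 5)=[4, 1, 11, 10, 3, 8, 9, 7, 6, 0, 5, 2]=(0 4 3 10 5 8 6 9)(2 11)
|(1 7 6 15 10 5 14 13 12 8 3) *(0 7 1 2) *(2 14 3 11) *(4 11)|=|(0 7 6 15 10 5 3 14 13 12 8 4 11 2)|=14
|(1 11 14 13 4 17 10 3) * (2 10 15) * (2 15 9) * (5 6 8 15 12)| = |(1 11 14 13 4 17 9 2 10 3)(5 6 8 15 12)| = 10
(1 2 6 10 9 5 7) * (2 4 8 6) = [0, 4, 2, 3, 8, 7, 10, 1, 6, 5, 9] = (1 4 8 6 10 9 5 7)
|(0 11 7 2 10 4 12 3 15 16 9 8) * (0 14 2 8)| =13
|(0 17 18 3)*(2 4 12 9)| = |(0 17 18 3)(2 4 12 9)| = 4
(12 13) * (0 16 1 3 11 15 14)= [16, 3, 2, 11, 4, 5, 6, 7, 8, 9, 10, 15, 13, 12, 0, 14, 1]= (0 16 1 3 11 15 14)(12 13)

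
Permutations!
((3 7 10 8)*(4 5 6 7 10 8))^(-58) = (3 7 5 10 8 6 4)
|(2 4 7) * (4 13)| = |(2 13 4 7)| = 4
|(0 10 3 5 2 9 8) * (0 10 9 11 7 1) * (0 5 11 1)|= |(0 9 8 10 3 11 7)(1 5 2)|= 21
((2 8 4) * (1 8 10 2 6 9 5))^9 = ((1 8 4 6 9 5)(2 10))^9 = (1 6)(2 10)(4 5)(8 9)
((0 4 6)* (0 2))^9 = (0 4 6 2)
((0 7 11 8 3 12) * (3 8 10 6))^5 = ((0 7 11 10 6 3 12))^5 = (0 3 10 7 12 6 11)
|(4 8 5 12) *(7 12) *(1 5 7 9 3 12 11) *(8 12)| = 14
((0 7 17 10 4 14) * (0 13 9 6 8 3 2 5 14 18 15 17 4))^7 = ((0 7 4 18 15 17 10)(2 5 14 13 9 6 8 3))^7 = (18)(2 3 8 6 9 13 14 5)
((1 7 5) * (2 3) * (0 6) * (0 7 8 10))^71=(0 6 7 5 1 8 10)(2 3)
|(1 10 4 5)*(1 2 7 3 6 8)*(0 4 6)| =|(0 4 5 2 7 3)(1 10 6 8)| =12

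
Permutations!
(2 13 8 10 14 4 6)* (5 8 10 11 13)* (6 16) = [0, 1, 5, 3, 16, 8, 2, 7, 11, 9, 14, 13, 12, 10, 4, 15, 6] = (2 5 8 11 13 10 14 4 16 6)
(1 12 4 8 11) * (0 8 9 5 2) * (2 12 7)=(0 8 11 1 7 2)(4 9 5 12)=[8, 7, 0, 3, 9, 12, 6, 2, 11, 5, 10, 1, 4]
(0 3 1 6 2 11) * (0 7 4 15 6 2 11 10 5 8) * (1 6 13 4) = (0 3 6 11 7 1 2 10 5 8)(4 15 13) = [3, 2, 10, 6, 15, 8, 11, 1, 0, 9, 5, 7, 12, 4, 14, 13]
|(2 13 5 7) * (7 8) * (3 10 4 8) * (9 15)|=8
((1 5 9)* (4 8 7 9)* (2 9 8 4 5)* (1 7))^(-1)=(1 8 7 9 2)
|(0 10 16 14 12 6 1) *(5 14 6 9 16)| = |(0 10 5 14 12 9 16 6 1)| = 9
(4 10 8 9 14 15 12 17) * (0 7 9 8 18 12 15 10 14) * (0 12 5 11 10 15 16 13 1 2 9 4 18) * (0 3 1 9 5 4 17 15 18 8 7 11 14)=(0 11 10 3 1 2 5 14 18 4)(7 17 8)(9 12 15 16 13)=[11, 2, 5, 1, 0, 14, 6, 17, 7, 12, 3, 10, 15, 9, 18, 16, 13, 8, 4]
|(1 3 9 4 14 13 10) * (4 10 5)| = |(1 3 9 10)(4 14 13 5)| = 4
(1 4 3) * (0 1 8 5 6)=(0 1 4 3 8 5 6)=[1, 4, 2, 8, 3, 6, 0, 7, 5]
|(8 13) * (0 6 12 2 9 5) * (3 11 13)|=12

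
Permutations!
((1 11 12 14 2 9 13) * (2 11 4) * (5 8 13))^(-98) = ((1 4 2 9 5 8 13)(11 12 14))^(-98) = (11 12 14)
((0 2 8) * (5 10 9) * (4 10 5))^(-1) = (0 8 2)(4 9 10)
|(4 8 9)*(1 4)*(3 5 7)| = |(1 4 8 9)(3 5 7)| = 12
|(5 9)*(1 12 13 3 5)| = 6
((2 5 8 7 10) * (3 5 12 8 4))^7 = ((2 12 8 7 10)(3 5 4))^7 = (2 8 10 12 7)(3 5 4)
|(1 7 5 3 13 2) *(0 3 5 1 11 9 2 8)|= |(0 3 13 8)(1 7)(2 11 9)|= 12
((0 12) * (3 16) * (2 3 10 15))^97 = (0 12)(2 16 15 3 10)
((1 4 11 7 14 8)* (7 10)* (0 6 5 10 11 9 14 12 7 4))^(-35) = ((0 6 5 10 4 9 14 8 1)(7 12))^(-35) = (0 6 5 10 4 9 14 8 1)(7 12)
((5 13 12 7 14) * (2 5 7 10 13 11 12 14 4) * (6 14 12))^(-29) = (2 4 7 14 6 11 5)(10 13 12)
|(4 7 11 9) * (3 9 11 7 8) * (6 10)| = 4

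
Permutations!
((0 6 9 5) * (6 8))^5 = ((0 8 6 9 5))^5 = (9)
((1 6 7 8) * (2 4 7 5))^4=(1 4 6 7 5 8 2)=((1 6 5 2 4 7 8))^4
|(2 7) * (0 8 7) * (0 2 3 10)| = 5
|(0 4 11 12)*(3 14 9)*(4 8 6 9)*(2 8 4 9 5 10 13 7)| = |(0 4 11 12)(2 8 6 5 10 13 7)(3 14 9)| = 84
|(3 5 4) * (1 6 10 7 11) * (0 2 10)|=21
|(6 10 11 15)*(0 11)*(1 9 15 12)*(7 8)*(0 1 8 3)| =|(0 11 12 8 7 3)(1 9 15 6 10)| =30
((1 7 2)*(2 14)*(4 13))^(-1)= ((1 7 14 2)(4 13))^(-1)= (1 2 14 7)(4 13)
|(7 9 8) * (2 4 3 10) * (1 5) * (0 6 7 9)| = 12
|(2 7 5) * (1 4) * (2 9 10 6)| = 6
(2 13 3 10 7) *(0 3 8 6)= [3, 1, 13, 10, 4, 5, 0, 2, 6, 9, 7, 11, 12, 8]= (0 3 10 7 2 13 8 6)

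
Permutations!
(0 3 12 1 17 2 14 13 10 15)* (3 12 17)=(0 12 1 3 17 2 14 13 10 15)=[12, 3, 14, 17, 4, 5, 6, 7, 8, 9, 15, 11, 1, 10, 13, 0, 16, 2]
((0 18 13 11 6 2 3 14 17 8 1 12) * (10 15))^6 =((0 18 13 11 6 2 3 14 17 8 1 12)(10 15))^6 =(0 3)(1 6)(2 12)(8 11)(13 17)(14 18)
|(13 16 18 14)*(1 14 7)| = 6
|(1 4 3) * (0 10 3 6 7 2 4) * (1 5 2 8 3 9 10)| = |(0 1)(2 4 6 7 8 3 5)(9 10)| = 14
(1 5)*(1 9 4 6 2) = [0, 5, 1, 3, 6, 9, 2, 7, 8, 4] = (1 5 9 4 6 2)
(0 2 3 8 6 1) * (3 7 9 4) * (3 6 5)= (0 2 7 9 4 6 1)(3 8 5)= [2, 0, 7, 8, 6, 3, 1, 9, 5, 4]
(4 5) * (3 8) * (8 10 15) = [0, 1, 2, 10, 5, 4, 6, 7, 3, 9, 15, 11, 12, 13, 14, 8] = (3 10 15 8)(4 5)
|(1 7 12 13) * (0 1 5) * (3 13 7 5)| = 6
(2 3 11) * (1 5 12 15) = [0, 5, 3, 11, 4, 12, 6, 7, 8, 9, 10, 2, 15, 13, 14, 1] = (1 5 12 15)(2 3 11)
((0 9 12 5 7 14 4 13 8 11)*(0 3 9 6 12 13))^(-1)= (0 4 14 7 5 12 6)(3 11 8 13 9)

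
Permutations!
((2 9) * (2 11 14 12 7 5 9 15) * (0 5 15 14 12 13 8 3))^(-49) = (0 3 8 13 14 2 15 7 12 11 9 5)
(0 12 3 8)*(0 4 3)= (0 12)(3 8 4)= [12, 1, 2, 8, 3, 5, 6, 7, 4, 9, 10, 11, 0]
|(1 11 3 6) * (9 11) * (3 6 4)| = |(1 9 11 6)(3 4)| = 4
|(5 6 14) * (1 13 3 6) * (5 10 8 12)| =|(1 13 3 6 14 10 8 12 5)| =9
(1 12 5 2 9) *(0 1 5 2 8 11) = (0 1 12 2 9 5 8 11) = [1, 12, 9, 3, 4, 8, 6, 7, 11, 5, 10, 0, 2]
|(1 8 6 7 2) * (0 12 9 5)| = |(0 12 9 5)(1 8 6 7 2)| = 20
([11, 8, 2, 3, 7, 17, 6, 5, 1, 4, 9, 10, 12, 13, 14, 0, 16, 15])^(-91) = [15, 8, 2, 3, 9, 7, 6, 4, 1, 10, 11, 0, 12, 13, 14, 17, 16, 5]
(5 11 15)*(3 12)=[0, 1, 2, 12, 4, 11, 6, 7, 8, 9, 10, 15, 3, 13, 14, 5]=(3 12)(5 11 15)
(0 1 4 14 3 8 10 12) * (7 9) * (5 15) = [1, 4, 2, 8, 14, 15, 6, 9, 10, 7, 12, 11, 0, 13, 3, 5] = (0 1 4 14 3 8 10 12)(5 15)(7 9)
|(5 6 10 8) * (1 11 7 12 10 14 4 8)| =|(1 11 7 12 10)(4 8 5 6 14)| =5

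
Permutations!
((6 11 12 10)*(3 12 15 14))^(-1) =(3 14 15 11 6 10 12)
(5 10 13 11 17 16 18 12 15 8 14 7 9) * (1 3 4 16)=(1 3 4 16 18 12 15 8 14 7 9 5 10 13 11 17)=[0, 3, 2, 4, 16, 10, 6, 9, 14, 5, 13, 17, 15, 11, 7, 8, 18, 1, 12]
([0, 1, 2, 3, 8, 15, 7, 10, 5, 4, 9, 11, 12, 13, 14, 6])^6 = (4 10 6 5)(7 15 8 9)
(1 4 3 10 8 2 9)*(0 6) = (0 6)(1 4 3 10 8 2 9) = [6, 4, 9, 10, 3, 5, 0, 7, 2, 1, 8]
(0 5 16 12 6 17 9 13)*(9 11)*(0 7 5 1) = (0 1)(5 16 12 6 17 11 9 13 7) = [1, 0, 2, 3, 4, 16, 17, 5, 8, 13, 10, 9, 6, 7, 14, 15, 12, 11]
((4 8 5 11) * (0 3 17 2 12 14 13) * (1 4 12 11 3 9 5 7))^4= ((0 9 5 3 17 2 11 12 14 13)(1 4 8 7))^4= (0 17 14 5 11)(2 13 3 12 9)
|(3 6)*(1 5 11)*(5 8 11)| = 6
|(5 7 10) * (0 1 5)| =5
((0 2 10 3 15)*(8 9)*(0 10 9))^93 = ((0 2 9 8)(3 15 10))^93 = (15)(0 2 9 8)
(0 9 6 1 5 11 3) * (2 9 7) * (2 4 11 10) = [7, 5, 9, 0, 11, 10, 1, 4, 8, 6, 2, 3] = (0 7 4 11 3)(1 5 10 2 9 6)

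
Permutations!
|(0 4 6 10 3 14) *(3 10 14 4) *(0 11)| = |(0 3 4 6 14 11)| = 6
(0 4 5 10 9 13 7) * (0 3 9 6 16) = (0 4 5 10 6 16)(3 9 13 7) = [4, 1, 2, 9, 5, 10, 16, 3, 8, 13, 6, 11, 12, 7, 14, 15, 0]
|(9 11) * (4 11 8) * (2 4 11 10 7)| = 12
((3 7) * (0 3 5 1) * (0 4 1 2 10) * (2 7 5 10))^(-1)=(0 10 7 5 3)(1 4)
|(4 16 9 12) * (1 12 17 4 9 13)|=7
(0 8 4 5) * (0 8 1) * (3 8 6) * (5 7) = (0 1)(3 8 4 7 5 6) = [1, 0, 2, 8, 7, 6, 3, 5, 4]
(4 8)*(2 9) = (2 9)(4 8) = [0, 1, 9, 3, 8, 5, 6, 7, 4, 2]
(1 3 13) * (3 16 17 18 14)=(1 16 17 18 14 3 13)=[0, 16, 2, 13, 4, 5, 6, 7, 8, 9, 10, 11, 12, 1, 3, 15, 17, 18, 14]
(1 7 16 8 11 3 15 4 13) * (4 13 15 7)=(1 4 15 13)(3 7 16 8 11)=[0, 4, 2, 7, 15, 5, 6, 16, 11, 9, 10, 3, 12, 1, 14, 13, 8]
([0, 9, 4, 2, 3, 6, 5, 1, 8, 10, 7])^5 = [0, 9, 3, 4, 2, 6, 5, 1, 8, 10, 7]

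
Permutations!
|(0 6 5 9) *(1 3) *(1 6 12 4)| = |(0 12 4 1 3 6 5 9)| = 8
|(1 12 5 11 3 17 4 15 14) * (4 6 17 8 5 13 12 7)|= 20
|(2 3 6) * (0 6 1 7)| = 6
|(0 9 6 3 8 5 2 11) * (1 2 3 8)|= 9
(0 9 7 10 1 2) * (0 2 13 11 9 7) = (0 7 10 1 13 11 9) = [7, 13, 2, 3, 4, 5, 6, 10, 8, 0, 1, 9, 12, 11]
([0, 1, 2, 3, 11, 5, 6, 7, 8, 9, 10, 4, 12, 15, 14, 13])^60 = [0, 1, 2, 3, 4, 5, 6, 7, 8, 9, 10, 11, 12, 13, 14, 15]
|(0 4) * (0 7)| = 3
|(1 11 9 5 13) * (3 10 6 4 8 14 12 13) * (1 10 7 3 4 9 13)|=22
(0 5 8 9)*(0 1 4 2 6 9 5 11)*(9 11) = (0 9 1 4 2 6 11)(5 8) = [9, 4, 6, 3, 2, 8, 11, 7, 5, 1, 10, 0]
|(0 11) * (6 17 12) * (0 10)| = 3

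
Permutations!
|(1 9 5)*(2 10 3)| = 3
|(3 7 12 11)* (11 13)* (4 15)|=10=|(3 7 12 13 11)(4 15)|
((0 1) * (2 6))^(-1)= ((0 1)(2 6))^(-1)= (0 1)(2 6)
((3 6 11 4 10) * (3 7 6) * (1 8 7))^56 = ((1 8 7 6 11 4 10))^56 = (11)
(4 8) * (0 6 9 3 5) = (0 6 9 3 5)(4 8) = [6, 1, 2, 5, 8, 0, 9, 7, 4, 3]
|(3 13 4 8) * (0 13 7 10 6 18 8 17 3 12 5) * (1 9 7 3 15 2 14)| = |(0 13 4 17 15 2 14 1 9 7 10 6 18 8 12 5)| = 16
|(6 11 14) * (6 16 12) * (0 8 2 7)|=|(0 8 2 7)(6 11 14 16 12)|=20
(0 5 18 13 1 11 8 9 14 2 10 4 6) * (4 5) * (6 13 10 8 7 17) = (0 4 13 1 11 7 17 6)(2 8 9 14)(5 18 10) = [4, 11, 8, 3, 13, 18, 0, 17, 9, 14, 5, 7, 12, 1, 2, 15, 16, 6, 10]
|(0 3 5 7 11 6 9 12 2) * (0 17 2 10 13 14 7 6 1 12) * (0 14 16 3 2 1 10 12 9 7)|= |(0 2 17 1 9 14)(3 5 6 7 11 10 13 16)|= 24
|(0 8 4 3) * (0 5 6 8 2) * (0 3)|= |(0 2 3 5 6 8 4)|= 7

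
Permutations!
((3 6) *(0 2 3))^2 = (0 3)(2 6)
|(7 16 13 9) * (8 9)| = |(7 16 13 8 9)| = 5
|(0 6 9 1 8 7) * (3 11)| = |(0 6 9 1 8 7)(3 11)| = 6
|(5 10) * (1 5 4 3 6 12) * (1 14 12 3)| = 4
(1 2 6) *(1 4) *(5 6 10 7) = [0, 2, 10, 3, 1, 6, 4, 5, 8, 9, 7] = (1 2 10 7 5 6 4)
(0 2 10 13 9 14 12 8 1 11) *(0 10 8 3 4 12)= (0 2 8 1 11 10 13 9 14)(3 4 12)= [2, 11, 8, 4, 12, 5, 6, 7, 1, 14, 13, 10, 3, 9, 0]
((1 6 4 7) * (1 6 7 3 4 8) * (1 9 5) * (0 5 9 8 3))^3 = (9)(0 7 4 1 3 5 6)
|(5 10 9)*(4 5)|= 4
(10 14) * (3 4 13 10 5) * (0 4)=[4, 1, 2, 0, 13, 3, 6, 7, 8, 9, 14, 11, 12, 10, 5]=(0 4 13 10 14 5 3)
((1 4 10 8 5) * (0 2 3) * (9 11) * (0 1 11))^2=(0 3 4 8 11)(1 10 5 9 2)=((0 2 3 1 4 10 8 5 11 9))^2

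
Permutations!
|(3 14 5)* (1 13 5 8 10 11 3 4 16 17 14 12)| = |(1 13 5 4 16 17 14 8 10 11 3 12)| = 12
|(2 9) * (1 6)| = 2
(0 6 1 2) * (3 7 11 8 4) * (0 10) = (0 6 1 2 10)(3 7 11 8 4) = [6, 2, 10, 7, 3, 5, 1, 11, 4, 9, 0, 8]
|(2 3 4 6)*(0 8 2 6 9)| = 6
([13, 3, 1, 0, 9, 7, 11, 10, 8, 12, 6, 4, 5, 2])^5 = [0, 1, 2, 3, 10, 4, 5, 9, 8, 6, 12, 7, 11, 13]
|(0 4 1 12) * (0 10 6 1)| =|(0 4)(1 12 10 6)| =4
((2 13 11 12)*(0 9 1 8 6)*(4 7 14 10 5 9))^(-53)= (0 1 10 4 8 5 7 6 9 14)(2 12 11 13)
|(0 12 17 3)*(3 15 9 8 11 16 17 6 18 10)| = |(0 12 6 18 10 3)(8 11 16 17 15 9)| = 6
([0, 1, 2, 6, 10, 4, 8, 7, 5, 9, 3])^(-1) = (3 10 4 5 8 6)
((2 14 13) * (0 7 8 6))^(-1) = (0 6 8 7)(2 13 14)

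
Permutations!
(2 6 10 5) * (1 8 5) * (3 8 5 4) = (1 5 2 6 10)(3 8 4) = [0, 5, 6, 8, 3, 2, 10, 7, 4, 9, 1]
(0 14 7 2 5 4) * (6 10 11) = (0 14 7 2 5 4)(6 10 11) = [14, 1, 5, 3, 0, 4, 10, 2, 8, 9, 11, 6, 12, 13, 7]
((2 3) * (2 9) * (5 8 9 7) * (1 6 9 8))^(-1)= (1 5 7 3 2 9 6)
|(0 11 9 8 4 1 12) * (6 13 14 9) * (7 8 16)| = |(0 11 6 13 14 9 16 7 8 4 1 12)| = 12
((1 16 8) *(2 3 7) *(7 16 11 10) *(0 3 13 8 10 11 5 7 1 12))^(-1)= ((0 3 16 10 1 5 7 2 13 8 12))^(-1)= (0 12 8 13 2 7 5 1 10 16 3)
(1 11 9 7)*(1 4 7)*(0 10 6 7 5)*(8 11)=[10, 8, 2, 3, 5, 0, 7, 4, 11, 1, 6, 9]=(0 10 6 7 4 5)(1 8 11 9)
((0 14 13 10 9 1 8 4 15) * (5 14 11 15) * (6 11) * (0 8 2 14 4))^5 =(15)(1 9 10 13 14 2)(4 5)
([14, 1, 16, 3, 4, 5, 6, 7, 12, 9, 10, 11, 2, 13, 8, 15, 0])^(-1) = (0 16 2 12 8 14)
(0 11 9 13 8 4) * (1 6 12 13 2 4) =[11, 6, 4, 3, 0, 5, 12, 7, 1, 2, 10, 9, 13, 8] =(0 11 9 2 4)(1 6 12 13 8)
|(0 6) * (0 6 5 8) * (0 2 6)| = |(0 5 8 2 6)| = 5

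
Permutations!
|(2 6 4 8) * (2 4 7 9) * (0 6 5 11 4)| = 9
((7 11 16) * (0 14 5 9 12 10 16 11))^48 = ((0 14 5 9 12 10 16 7))^48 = (16)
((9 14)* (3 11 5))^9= (9 14)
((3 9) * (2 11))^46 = ((2 11)(3 9))^46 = (11)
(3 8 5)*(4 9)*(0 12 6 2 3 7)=[12, 1, 3, 8, 9, 7, 2, 0, 5, 4, 10, 11, 6]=(0 12 6 2 3 8 5 7)(4 9)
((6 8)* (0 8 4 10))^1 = (0 8 6 4 10)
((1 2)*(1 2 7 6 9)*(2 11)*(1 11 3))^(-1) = (1 3 2 11 9 6 7)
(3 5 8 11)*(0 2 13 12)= [2, 1, 13, 5, 4, 8, 6, 7, 11, 9, 10, 3, 0, 12]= (0 2 13 12)(3 5 8 11)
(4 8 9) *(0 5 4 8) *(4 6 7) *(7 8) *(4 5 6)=[6, 1, 2, 3, 0, 4, 8, 5, 9, 7]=(0 6 8 9 7 5 4)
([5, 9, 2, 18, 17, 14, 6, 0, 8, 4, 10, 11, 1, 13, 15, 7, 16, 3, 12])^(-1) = (0 7 15 14 5)(1 12 18 3 17 4 9)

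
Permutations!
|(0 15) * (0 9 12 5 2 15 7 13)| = 15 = |(0 7 13)(2 15 9 12 5)|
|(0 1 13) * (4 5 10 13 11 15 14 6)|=|(0 1 11 15 14 6 4 5 10 13)|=10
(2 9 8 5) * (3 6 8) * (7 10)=(2 9 3 6 8 5)(7 10)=[0, 1, 9, 6, 4, 2, 8, 10, 5, 3, 7]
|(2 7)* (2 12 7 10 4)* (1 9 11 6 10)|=14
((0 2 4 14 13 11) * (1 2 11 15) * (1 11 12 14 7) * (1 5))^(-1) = (0 11 15 13 14 12)(1 5 7 4 2)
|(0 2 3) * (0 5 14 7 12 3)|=10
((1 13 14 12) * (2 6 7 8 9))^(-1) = (1 12 14 13)(2 9 8 7 6)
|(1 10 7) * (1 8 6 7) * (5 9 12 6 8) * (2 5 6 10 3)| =|(1 3 2 5 9 12 10)(6 7)| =14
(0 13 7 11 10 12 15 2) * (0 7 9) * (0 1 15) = (0 13 9 1 15 2 7 11 10 12) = [13, 15, 7, 3, 4, 5, 6, 11, 8, 1, 12, 10, 0, 9, 14, 2]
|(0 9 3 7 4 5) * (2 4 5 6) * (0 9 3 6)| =|(0 3 7 5 9 6 2 4)| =8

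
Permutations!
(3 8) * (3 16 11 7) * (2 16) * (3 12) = (2 16 11 7 12 3 8) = [0, 1, 16, 8, 4, 5, 6, 12, 2, 9, 10, 7, 3, 13, 14, 15, 11]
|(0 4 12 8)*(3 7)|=4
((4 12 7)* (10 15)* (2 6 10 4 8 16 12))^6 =((2 6 10 15 4)(7 8 16 12))^6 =(2 6 10 15 4)(7 16)(8 12)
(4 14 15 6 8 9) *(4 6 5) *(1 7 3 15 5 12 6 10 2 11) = (1 7 3 15 12 6 8 9 10 2 11)(4 14 5) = [0, 7, 11, 15, 14, 4, 8, 3, 9, 10, 2, 1, 6, 13, 5, 12]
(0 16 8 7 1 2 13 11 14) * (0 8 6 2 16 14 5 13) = (0 14 8 7 1 16 6 2)(5 13 11) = [14, 16, 0, 3, 4, 13, 2, 1, 7, 9, 10, 5, 12, 11, 8, 15, 6]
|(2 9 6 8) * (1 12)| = |(1 12)(2 9 6 8)| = 4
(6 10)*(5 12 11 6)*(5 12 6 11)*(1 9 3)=(1 9 3)(5 6 10 12)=[0, 9, 2, 1, 4, 6, 10, 7, 8, 3, 12, 11, 5]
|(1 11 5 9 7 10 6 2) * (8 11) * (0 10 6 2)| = 10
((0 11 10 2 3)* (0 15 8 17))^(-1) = ((0 11 10 2 3 15 8 17))^(-1) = (0 17 8 15 3 2 10 11)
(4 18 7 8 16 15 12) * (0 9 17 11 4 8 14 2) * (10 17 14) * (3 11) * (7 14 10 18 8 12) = (0 9 10 17 3 11 4 8 16 15 7 18 14 2) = [9, 1, 0, 11, 8, 5, 6, 18, 16, 10, 17, 4, 12, 13, 2, 7, 15, 3, 14]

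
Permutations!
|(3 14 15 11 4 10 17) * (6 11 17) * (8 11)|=20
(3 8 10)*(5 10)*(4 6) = (3 8 5 10)(4 6) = [0, 1, 2, 8, 6, 10, 4, 7, 5, 9, 3]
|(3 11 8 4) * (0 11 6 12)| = |(0 11 8 4 3 6 12)| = 7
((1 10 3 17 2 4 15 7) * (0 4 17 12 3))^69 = (0 7)(1 4)(2 17)(3 12)(10 15)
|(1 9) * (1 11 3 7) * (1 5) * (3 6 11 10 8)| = 14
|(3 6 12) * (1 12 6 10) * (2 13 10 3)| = |(1 12 2 13 10)| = 5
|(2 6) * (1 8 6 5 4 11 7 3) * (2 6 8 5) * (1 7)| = 4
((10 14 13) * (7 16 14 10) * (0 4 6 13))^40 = ((0 4 6 13 7 16 14))^40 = (0 16 13 4 14 7 6)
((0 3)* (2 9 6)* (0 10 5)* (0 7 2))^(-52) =(0 7)(2 3)(5 6)(9 10)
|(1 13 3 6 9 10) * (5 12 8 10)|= |(1 13 3 6 9 5 12 8 10)|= 9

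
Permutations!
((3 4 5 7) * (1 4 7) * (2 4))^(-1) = (1 5 4 2)(3 7)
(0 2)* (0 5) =(0 2 5) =[2, 1, 5, 3, 4, 0]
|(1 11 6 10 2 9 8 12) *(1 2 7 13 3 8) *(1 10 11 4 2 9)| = 42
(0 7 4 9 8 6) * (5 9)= (0 7 4 5 9 8 6)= [7, 1, 2, 3, 5, 9, 0, 4, 6, 8]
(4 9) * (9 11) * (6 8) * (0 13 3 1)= (0 13 3 1)(4 11 9)(6 8)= [13, 0, 2, 1, 11, 5, 8, 7, 6, 4, 10, 9, 12, 3]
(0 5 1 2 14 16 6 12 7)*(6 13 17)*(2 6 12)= (0 5 1 6 2 14 16 13 17 12 7)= [5, 6, 14, 3, 4, 1, 2, 0, 8, 9, 10, 11, 7, 17, 16, 15, 13, 12]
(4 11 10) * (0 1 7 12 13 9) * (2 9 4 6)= [1, 7, 9, 3, 11, 5, 2, 12, 8, 0, 6, 10, 13, 4]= (0 1 7 12 13 4 11 10 6 2 9)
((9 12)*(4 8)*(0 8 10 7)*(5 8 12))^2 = ((0 12 9 5 8 4 10 7))^2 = (0 9 8 10)(4 7 12 5)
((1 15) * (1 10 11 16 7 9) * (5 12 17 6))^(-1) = ((1 15 10 11 16 7 9)(5 12 17 6))^(-1) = (1 9 7 16 11 10 15)(5 6 17 12)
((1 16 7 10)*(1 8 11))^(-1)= ((1 16 7 10 8 11))^(-1)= (1 11 8 10 7 16)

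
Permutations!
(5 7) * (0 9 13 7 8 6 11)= [9, 1, 2, 3, 4, 8, 11, 5, 6, 13, 10, 0, 12, 7]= (0 9 13 7 5 8 6 11)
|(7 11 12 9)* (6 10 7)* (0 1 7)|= 8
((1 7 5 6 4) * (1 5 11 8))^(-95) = (1 7 11 8)(4 5 6)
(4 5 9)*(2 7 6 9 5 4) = (2 7 6 9) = [0, 1, 7, 3, 4, 5, 9, 6, 8, 2]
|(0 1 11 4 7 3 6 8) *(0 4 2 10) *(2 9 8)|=11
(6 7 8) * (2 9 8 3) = [0, 1, 9, 2, 4, 5, 7, 3, 6, 8] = (2 9 8 6 7 3)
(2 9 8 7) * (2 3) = (2 9 8 7 3) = [0, 1, 9, 2, 4, 5, 6, 3, 7, 8]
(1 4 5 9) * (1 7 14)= [0, 4, 2, 3, 5, 9, 6, 14, 8, 7, 10, 11, 12, 13, 1]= (1 4 5 9 7 14)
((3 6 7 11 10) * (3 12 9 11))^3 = (9 12 10 11)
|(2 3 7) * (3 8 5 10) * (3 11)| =|(2 8 5 10 11 3 7)| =7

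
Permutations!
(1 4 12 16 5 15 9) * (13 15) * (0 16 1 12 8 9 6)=(0 16 5 13 15 6)(1 4 8 9 12)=[16, 4, 2, 3, 8, 13, 0, 7, 9, 12, 10, 11, 1, 15, 14, 6, 5]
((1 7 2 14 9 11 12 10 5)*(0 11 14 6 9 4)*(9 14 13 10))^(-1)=((0 11 12 9 13 10 5 1 7 2 6 14 4))^(-1)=(0 4 14 6 2 7 1 5 10 13 9 12 11)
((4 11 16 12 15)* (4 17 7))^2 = ((4 11 16 12 15 17 7))^2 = (4 16 15 7 11 12 17)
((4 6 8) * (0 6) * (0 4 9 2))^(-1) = (0 2 9 8 6)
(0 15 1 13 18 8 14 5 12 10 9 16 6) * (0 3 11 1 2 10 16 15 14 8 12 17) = (0 14 5 17)(1 13 18 12 16 6 3 11)(2 10 9 15) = [14, 13, 10, 11, 4, 17, 3, 7, 8, 15, 9, 1, 16, 18, 5, 2, 6, 0, 12]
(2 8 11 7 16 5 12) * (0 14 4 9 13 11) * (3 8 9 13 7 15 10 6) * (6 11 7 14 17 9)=(0 17 9 14 4 13 7 16 5 12 2 6 3 8)(10 11 15)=[17, 1, 6, 8, 13, 12, 3, 16, 0, 14, 11, 15, 2, 7, 4, 10, 5, 9]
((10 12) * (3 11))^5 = ((3 11)(10 12))^5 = (3 11)(10 12)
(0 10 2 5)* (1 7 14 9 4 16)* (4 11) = (0 10 2 5)(1 7 14 9 11 4 16) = [10, 7, 5, 3, 16, 0, 6, 14, 8, 11, 2, 4, 12, 13, 9, 15, 1]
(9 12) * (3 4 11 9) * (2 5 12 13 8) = [0, 1, 5, 4, 11, 12, 6, 7, 2, 13, 10, 9, 3, 8] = (2 5 12 3 4 11 9 13 8)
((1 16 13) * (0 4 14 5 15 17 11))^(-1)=((0 4 14 5 15 17 11)(1 16 13))^(-1)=(0 11 17 15 5 14 4)(1 13 16)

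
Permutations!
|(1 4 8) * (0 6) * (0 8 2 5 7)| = |(0 6 8 1 4 2 5 7)| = 8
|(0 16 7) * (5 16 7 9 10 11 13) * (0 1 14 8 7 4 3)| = |(0 4 3)(1 14 8 7)(5 16 9 10 11 13)| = 12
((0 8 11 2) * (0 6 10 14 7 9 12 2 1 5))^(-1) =(0 5 1 11 8)(2 12 9 7 14 10 6)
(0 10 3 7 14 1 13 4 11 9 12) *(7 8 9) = (0 10 3 8 9 12)(1 13 4 11 7 14) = [10, 13, 2, 8, 11, 5, 6, 14, 9, 12, 3, 7, 0, 4, 1]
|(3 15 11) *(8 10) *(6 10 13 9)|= 15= |(3 15 11)(6 10 8 13 9)|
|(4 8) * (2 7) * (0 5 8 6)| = 10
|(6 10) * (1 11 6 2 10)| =6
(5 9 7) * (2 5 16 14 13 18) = (2 5 9 7 16 14 13 18) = [0, 1, 5, 3, 4, 9, 6, 16, 8, 7, 10, 11, 12, 18, 13, 15, 14, 17, 2]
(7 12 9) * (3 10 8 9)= [0, 1, 2, 10, 4, 5, 6, 12, 9, 7, 8, 11, 3]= (3 10 8 9 7 12)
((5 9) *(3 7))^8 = ((3 7)(5 9))^8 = (9)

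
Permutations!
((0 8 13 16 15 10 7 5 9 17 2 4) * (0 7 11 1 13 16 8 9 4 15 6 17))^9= (0 9)(1 11 10 15 2 17 6 16 8 13)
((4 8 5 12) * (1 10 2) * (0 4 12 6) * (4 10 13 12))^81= (0 10 2 1 13 12 4 8 5 6)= ((0 10 2 1 13 12 4 8 5 6))^81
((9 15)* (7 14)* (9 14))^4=(15)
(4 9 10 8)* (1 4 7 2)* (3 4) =[0, 3, 1, 4, 9, 5, 6, 2, 7, 10, 8] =(1 3 4 9 10 8 7 2)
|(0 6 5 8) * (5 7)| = |(0 6 7 5 8)| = 5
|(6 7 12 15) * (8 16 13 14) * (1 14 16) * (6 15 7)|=|(1 14 8)(7 12)(13 16)|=6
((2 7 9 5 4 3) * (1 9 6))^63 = (1 6 7 2 3 4 5 9)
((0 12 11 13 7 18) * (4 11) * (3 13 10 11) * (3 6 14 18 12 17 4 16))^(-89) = ((0 17 4 6 14 18)(3 13 7 12 16)(10 11))^(-89) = (0 17 4 6 14 18)(3 13 7 12 16)(10 11)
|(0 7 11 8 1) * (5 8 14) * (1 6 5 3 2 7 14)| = 21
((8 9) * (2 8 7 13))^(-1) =((2 8 9 7 13))^(-1) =(2 13 7 9 8)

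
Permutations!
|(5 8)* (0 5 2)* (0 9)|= |(0 5 8 2 9)|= 5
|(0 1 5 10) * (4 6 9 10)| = 7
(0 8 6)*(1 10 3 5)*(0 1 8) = (1 10 3 5 8 6) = [0, 10, 2, 5, 4, 8, 1, 7, 6, 9, 3]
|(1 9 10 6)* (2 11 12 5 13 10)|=9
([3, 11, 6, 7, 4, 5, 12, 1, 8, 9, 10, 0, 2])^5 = [0, 1, 12, 3, 4, 5, 2, 7, 8, 9, 10, 11, 6]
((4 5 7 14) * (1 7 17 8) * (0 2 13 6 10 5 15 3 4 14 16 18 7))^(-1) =(0 1 8 17 5 10 6 13 2)(3 15 4)(7 18 16)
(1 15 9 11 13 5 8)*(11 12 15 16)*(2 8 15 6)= [0, 16, 8, 3, 4, 15, 2, 7, 1, 12, 10, 13, 6, 5, 14, 9, 11]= (1 16 11 13 5 15 9 12 6 2 8)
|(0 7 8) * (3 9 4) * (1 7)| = |(0 1 7 8)(3 9 4)| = 12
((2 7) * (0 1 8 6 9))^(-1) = (0 9 6 8 1)(2 7)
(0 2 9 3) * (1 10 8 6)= (0 2 9 3)(1 10 8 6)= [2, 10, 9, 0, 4, 5, 1, 7, 6, 3, 8]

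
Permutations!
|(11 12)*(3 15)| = 2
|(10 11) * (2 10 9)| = |(2 10 11 9)| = 4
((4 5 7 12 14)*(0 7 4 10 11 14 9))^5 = (0 7 12 9)(4 5)(10 14 11)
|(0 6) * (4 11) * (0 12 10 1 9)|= 6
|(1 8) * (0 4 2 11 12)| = 10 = |(0 4 2 11 12)(1 8)|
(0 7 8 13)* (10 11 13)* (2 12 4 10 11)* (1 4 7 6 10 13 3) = [6, 4, 12, 1, 13, 5, 10, 8, 11, 9, 2, 3, 7, 0] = (0 6 10 2 12 7 8 11 3 1 4 13)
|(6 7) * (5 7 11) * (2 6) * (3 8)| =|(2 6 11 5 7)(3 8)| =10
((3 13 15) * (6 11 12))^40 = (3 13 15)(6 11 12)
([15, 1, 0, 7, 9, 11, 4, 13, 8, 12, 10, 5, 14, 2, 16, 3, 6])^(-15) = [7, 1, 3, 2, 14, 11, 12, 0, 8, 16, 10, 5, 6, 15, 4, 13, 9]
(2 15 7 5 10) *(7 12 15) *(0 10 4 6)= (0 10 2 7 5 4 6)(12 15)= [10, 1, 7, 3, 6, 4, 0, 5, 8, 9, 2, 11, 15, 13, 14, 12]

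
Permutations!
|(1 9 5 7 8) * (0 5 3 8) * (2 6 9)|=|(0 5 7)(1 2 6 9 3 8)|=6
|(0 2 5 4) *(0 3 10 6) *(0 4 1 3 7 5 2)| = 7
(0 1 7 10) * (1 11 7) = (0 11 7 10) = [11, 1, 2, 3, 4, 5, 6, 10, 8, 9, 0, 7]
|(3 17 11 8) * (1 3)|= 5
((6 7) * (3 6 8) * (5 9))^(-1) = ((3 6 7 8)(5 9))^(-1) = (3 8 7 6)(5 9)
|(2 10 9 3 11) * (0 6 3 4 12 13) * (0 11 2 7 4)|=30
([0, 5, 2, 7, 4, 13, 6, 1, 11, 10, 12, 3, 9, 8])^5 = [0, 3, 2, 8, 4, 7, 6, 11, 5, 12, 9, 13, 10, 1]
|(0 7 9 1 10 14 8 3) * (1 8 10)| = 10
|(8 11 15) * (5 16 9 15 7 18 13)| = |(5 16 9 15 8 11 7 18 13)| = 9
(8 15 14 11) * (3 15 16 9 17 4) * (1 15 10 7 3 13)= [0, 15, 2, 10, 13, 5, 6, 3, 16, 17, 7, 8, 12, 1, 11, 14, 9, 4]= (1 15 14 11 8 16 9 17 4 13)(3 10 7)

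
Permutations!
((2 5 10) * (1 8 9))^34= ((1 8 9)(2 5 10))^34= (1 8 9)(2 5 10)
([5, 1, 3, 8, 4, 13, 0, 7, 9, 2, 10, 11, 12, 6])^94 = (0 13)(2 8)(3 9)(5 6)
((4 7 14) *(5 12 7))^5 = ((4 5 12 7 14))^5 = (14)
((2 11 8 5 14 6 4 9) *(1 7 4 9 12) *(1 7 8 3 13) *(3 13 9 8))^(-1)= (1 13 11 2 9 3)(4 7 12)(5 8 6 14)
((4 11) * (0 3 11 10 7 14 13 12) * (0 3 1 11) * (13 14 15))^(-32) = ((0 1 11 4 10 7 15 13 12 3))^(-32) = (0 12 15 10 11)(1 3 13 7 4)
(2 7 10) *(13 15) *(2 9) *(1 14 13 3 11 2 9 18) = (1 14 13 15 3 11 2 7 10 18) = [0, 14, 7, 11, 4, 5, 6, 10, 8, 9, 18, 2, 12, 15, 13, 3, 16, 17, 1]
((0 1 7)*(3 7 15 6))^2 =((0 1 15 6 3 7))^2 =(0 15 3)(1 6 7)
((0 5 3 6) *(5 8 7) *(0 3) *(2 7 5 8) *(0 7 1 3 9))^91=(0 2 1 3 6 9)(5 7 8)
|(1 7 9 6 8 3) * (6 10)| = 7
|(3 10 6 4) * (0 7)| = 4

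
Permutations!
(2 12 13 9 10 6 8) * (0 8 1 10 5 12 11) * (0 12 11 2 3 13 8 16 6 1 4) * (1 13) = (0 16 6 4)(1 10 13 9 5 11 12 8 3) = [16, 10, 2, 1, 0, 11, 4, 7, 3, 5, 13, 12, 8, 9, 14, 15, 6]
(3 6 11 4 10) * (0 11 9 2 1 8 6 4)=[11, 8, 1, 4, 10, 5, 9, 7, 6, 2, 3, 0]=(0 11)(1 8 6 9 2)(3 4 10)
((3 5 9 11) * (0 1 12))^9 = (12)(3 5 9 11)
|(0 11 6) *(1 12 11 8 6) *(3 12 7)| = 15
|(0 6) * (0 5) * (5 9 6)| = 2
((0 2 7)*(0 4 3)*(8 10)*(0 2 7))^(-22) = (10)(0 3 7 2 4)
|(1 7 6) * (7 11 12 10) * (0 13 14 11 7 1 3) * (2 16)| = 10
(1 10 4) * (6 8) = (1 10 4)(6 8) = [0, 10, 2, 3, 1, 5, 8, 7, 6, 9, 4]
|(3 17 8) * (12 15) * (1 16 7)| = |(1 16 7)(3 17 8)(12 15)| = 6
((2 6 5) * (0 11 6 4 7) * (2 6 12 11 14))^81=(0 14 2 4 7)(5 6)(11 12)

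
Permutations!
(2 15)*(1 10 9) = (1 10 9)(2 15) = [0, 10, 15, 3, 4, 5, 6, 7, 8, 1, 9, 11, 12, 13, 14, 2]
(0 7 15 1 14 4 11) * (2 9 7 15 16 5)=(0 15 1 14 4 11)(2 9 7 16 5)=[15, 14, 9, 3, 11, 2, 6, 16, 8, 7, 10, 0, 12, 13, 4, 1, 5]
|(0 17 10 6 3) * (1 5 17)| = 7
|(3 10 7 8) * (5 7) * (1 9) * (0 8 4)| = |(0 8 3 10 5 7 4)(1 9)| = 14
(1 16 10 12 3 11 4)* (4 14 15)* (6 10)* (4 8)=[0, 16, 2, 11, 1, 5, 10, 7, 4, 9, 12, 14, 3, 13, 15, 8, 6]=(1 16 6 10 12 3 11 14 15 8 4)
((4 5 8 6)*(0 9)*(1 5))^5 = ((0 9)(1 5 8 6 4))^5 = (0 9)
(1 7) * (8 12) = (1 7)(8 12) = [0, 7, 2, 3, 4, 5, 6, 1, 12, 9, 10, 11, 8]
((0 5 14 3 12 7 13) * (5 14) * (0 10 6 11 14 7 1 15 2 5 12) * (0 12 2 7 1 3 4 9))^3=((0 1 15 7 13 10 6 11 14 4 9)(2 5)(3 12))^3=(0 7 6 4 1 13 11 9 15 10 14)(2 5)(3 12)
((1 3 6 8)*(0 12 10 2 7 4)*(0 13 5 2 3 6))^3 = (0 3 10 12)(2 13 7 5 4)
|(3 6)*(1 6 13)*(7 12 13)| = 6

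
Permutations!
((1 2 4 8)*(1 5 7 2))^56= ((2 4 8 5 7))^56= (2 4 8 5 7)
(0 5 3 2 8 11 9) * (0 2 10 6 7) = (0 5 3 10 6 7)(2 8 11 9) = [5, 1, 8, 10, 4, 3, 7, 0, 11, 2, 6, 9]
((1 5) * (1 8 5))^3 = (5 8)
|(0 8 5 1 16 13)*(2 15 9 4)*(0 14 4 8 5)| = |(0 5 1 16 13 14 4 2 15 9 8)| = 11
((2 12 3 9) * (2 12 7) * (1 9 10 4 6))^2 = (1 12 10 6 9 3 4)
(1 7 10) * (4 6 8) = (1 7 10)(4 6 8) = [0, 7, 2, 3, 6, 5, 8, 10, 4, 9, 1]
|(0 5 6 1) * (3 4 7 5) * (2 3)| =8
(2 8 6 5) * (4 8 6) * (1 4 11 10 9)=(1 4 8 11 10 9)(2 6 5)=[0, 4, 6, 3, 8, 2, 5, 7, 11, 1, 9, 10]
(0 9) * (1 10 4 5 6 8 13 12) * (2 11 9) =[2, 10, 11, 3, 5, 6, 8, 7, 13, 0, 4, 9, 1, 12] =(0 2 11 9)(1 10 4 5 6 8 13 12)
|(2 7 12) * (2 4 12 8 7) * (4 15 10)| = 4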